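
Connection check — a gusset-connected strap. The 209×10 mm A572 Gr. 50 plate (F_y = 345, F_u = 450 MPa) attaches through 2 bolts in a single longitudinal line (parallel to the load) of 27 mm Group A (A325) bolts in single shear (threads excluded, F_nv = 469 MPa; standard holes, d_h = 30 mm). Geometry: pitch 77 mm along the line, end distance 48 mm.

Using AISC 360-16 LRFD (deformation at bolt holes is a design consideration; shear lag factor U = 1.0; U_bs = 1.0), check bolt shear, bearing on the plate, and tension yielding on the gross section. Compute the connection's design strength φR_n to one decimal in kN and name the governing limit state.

Bolt shear: A_b = π(27)²/4 = 572.56 mm². φR_n = 0.75 × 469 × 572.56 × 2 × 1 = 402.8 kN.
Bearing (10 mm plate, F_u = 450 MPa): end bolts L_c = 48 − 30/2 = 33, R_n = min(1.2×33×10×450, 2.4×27×10×450) = 178.2 kN/bolt; interior L_c = 77 − 30 = 47, R_n = 253.8 kN/bolt. φR_n = 0.75 × (1×178.2 + 1×253.8) = 324.0 kN.
Tension yield (gross): A_g = 209×10 = 2090 mm². φR_n = 0.90 × 345 × 2090 = 648.9 kN.
Governing: min(402.8, 324.0, 648.9) = 324.0 kN → bearing.

324.0 kN (bearing governs)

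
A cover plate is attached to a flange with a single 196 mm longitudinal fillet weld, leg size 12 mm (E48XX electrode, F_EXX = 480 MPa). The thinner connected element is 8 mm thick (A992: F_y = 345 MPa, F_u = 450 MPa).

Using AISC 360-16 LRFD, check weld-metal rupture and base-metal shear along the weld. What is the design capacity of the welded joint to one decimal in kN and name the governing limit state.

Weld metal: throat = 0.707×12 = 8.484 mm, L = 196 mm. φR_n = 0.75 × 0.6 × 480 × 8.484 × 196 = 359.2 kN.
Base metal shear (8 mm plate): yield φR_n = 1.0×0.6×345×8×196 = 324.6 kN; rupture φR_n = 0.75×0.6×450×8×196 = 317.5 kN; take 317.5 kN (rupture).
Governing: min(359.2, 317.5) = 317.5 kN → base-metal shear.

317.5 kN (base-metal shear governs)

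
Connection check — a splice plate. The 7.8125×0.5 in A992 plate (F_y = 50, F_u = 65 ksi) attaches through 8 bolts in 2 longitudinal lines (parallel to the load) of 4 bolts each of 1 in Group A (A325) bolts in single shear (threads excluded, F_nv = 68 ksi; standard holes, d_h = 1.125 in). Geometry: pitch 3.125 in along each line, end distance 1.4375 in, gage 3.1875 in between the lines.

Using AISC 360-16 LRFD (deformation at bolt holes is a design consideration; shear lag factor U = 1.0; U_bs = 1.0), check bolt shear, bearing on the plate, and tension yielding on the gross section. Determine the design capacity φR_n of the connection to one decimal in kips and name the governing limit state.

Bolt shear: A_b = π(1)²/4 = 0.7854 in². φR_n = 0.75 × 68 × 0.7854 × 8 × 1 = 320.4 kips.
Bearing (0.5 in plate, F_u = 65 ksi): end bolts L_c = 1.4375 − 1.125/2 = 0.875, R_n = min(1.2×0.875×0.5×65, 2.4×1×0.5×65) = 34.125 kips/bolt; interior L_c = 3.125 − 1.125 = 2, R_n = 78 kips/bolt. φR_n = 0.75 × (2×34.125 + 6×78) = 402.2 kips.
Tension yield (gross): A_g = 7.8125×0.5 = 3.9063 in². φR_n = 0.90 × 50 × 3.9063 = 175.8 kips.
Governing: min(320.4, 402.2, 175.8) = 175.8 kips → gross-section yield.

175.8 kips (gross-section yield governs)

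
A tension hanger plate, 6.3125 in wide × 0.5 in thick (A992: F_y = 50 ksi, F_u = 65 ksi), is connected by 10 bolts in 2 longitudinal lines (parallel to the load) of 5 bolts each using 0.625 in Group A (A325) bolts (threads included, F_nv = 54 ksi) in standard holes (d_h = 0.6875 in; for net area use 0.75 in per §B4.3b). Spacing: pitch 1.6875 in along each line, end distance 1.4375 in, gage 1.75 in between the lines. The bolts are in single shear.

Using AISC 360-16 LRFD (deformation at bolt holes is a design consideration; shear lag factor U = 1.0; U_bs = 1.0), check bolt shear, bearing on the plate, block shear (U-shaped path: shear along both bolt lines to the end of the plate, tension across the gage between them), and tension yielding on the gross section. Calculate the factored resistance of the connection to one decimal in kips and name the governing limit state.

Bolt shear: A_b = π(0.625)²/4 = 0.3068 in². φR_n = 0.75 × 54 × 0.3068 × 10 × 1 = 124.3 kips.
Bearing (0.5 in plate, F_u = 65 ksi): end bolts L_c = 1.4375 − 0.6875/2 = 1.09375, R_n = min(1.2×1.09375×0.5×65, 2.4×0.625×0.5×65) = 42.656 kips/bolt; interior L_c = 1.6875 − 0.6875 = 1, R_n = 39 kips/bolt. φR_n = 0.75 × (2×42.656 + 8×39) = 298.0 kips.
Block shear: shear path 2×[1.4375+4×1.6875] = 2×8.1875 in, A_gv = 8.1875, A_nv = 2×(8.1875 − 4.5×0.75)×0.5 = 4.8125 in²; tension across gage: (1.75 − 1×0.75)×0.5 = 0.5 in². R_n = min(0.6×65×4.8125, 0.6×50×8.1875) + 1.0×65×0.5 = min(187.69, 245.63) + 32.5 = 220.19 kips. φR_n = 0.75 × 220.19 = 165.1 kips.
Tension yield (gross): A_g = 6.3125×0.5 = 3.1563 in². φR_n = 0.90 × 50 × 3.1563 = 142.0 kips.
Governing: min(124.3, 298.0, 165.1, 142.0) = 124.3 kips → bolt shear.

124.3 kips (bolt shear governs)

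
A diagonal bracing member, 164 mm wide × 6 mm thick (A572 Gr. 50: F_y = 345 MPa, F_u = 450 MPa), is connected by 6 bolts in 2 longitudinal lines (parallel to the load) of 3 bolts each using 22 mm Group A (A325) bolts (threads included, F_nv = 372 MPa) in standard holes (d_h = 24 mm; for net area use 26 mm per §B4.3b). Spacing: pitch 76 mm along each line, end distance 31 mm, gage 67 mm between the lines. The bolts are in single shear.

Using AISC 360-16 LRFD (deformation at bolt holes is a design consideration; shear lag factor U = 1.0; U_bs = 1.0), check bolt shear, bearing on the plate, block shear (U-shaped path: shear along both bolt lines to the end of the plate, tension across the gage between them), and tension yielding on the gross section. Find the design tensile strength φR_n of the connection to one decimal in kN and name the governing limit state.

305.5 kN (gross-section yield governs)

Bolt shear: A_b = π(22)²/4 = 380.13 mm². φR_n = 0.75 × 372 × 380.13 × 6 × 1 = 636.3 kN.
Bearing (6 mm plate, F_u = 450 MPa): end bolts L_c = 31 − 24/2 = 19, R_n = min(1.2×19×6×450, 2.4×22×6×450) = 61.56 kN/bolt; interior L_c = 76 − 24 = 52, R_n = 142.56 kN/bolt. φR_n = 0.75 × (2×61.56 + 4×142.56) = 520.0 kN.
Block shear: shear path 2×[31+2×76] = 2×183 mm, A_gv = 2196, A_nv = 2×(183 − 2.5×26)×6 = 1416 mm²; tension across gage: (67 − 1×26)×6 = 246 mm². R_n = min(0.6×450×1416, 0.6×345×2196) + 1.0×450×246 = min(382.32, 454.57) + 110.7 = 493.02 kN. φR_n = 0.75 × 493.02 = 369.8 kN.
Tension yield (gross): A_g = 164×6 = 984 mm². φR_n = 0.90 × 345 × 984 = 305.5 kN.
Governing: min(636.3, 520.0, 369.8, 305.5) = 305.5 kN → gross-section yield.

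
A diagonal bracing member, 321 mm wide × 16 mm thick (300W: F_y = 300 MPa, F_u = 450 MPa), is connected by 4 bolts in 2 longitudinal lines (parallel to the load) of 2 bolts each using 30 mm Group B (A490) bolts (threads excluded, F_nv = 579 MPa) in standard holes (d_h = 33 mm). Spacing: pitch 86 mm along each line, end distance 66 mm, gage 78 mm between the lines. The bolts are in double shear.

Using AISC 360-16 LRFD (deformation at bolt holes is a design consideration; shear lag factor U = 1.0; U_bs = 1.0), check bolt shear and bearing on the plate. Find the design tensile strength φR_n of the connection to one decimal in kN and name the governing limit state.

Bolt shear: A_b = π(30)²/4 = 706.86 mm². φR_n = 0.75 × 579 × 706.86 × 4 × 2 = 2455.6 kN.
Bearing (16 mm plate, F_u = 450 MPa): end bolts L_c = 66 − 33/2 = 49.5, R_n = min(1.2×49.5×16×450, 2.4×30×16×450) = 427.68 kN/bolt; interior L_c = 86 − 33 = 53, R_n = 457.92 kN/bolt. φR_n = 0.75 × (2×427.68 + 2×457.92) = 1328.4 kN.
Governing: min(2455.6, 1328.4) = 1328.4 kN → bearing.

1328.4 kN (bearing governs)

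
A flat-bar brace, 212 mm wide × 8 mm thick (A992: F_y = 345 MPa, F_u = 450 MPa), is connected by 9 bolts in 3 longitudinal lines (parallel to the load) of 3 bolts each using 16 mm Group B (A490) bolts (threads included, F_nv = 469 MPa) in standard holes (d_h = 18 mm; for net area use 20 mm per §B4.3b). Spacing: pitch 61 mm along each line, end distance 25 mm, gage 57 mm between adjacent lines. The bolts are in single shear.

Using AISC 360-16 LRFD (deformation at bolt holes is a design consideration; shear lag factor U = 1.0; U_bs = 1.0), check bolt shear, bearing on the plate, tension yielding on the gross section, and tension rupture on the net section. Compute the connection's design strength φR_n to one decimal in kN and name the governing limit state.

410.4 kN (net-section rupture governs)

Bolt shear: A_b = π(16)²/4 = 201.06 mm². φR_n = 0.75 × 469 × 201.06 × 9 × 1 = 636.5 kN.
Bearing (8 mm plate, F_u = 450 MPa): end bolts L_c = 25 − 18/2 = 16, R_n = min(1.2×16×8×450, 2.4×16×8×450) = 69.12 kN/bolt; interior L_c = 61 − 18 = 43, R_n = 138.24 kN/bolt. φR_n = 0.75 × (3×69.12 + 6×138.24) = 777.6 kN.
Tension yield (gross): A_g = 212×8 = 1696 mm². φR_n = 0.90 × 345 × 1696 = 526.6 kN.
Tension rupture (net): A_n = (212 − 3×20)×8 = 1216 mm² (U = 1.0, A_e = A_n). φR_n = 0.75 × 450 × 1216 = 410.4 kN.
Governing: min(636.5, 777.6, 526.6, 410.4) = 410.4 kN → net-section rupture.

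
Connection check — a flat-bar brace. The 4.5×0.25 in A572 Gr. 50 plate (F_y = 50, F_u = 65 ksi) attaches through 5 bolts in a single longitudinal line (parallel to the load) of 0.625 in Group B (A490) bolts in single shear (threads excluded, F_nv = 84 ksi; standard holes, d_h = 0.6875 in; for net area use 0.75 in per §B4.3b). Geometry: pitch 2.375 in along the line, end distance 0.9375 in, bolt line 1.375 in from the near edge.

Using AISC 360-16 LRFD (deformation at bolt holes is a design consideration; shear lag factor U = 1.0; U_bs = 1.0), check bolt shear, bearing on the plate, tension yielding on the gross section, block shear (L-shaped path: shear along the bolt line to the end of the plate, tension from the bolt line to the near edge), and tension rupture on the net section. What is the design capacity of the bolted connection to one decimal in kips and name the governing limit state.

45.7 kips (net-section rupture governs)

Bolt shear: A_b = π(0.625)²/4 = 0.3068 in². φR_n = 0.75 × 84 × 0.3068 × 5 × 1 = 96.6 kips.
Bearing (0.25 in plate, F_u = 65 ksi): end bolts L_c = 0.9375 − 0.6875/2 = 0.59375, R_n = min(1.2×0.59375×0.25×65, 2.4×0.625×0.25×65) = 11.578 kips/bolt; interior L_c = 2.375 − 0.6875 = 1.6875, R_n = 24.375 kips/bolt. φR_n = 0.75 × (1×11.578 + 4×24.375) = 81.8 kips.
Tension yield (gross): A_g = 4.5×0.25 = 1.125 in². φR_n = 0.90 × 50 × 1.125 = 50.6 kips.
Block shear: shear path 1×[0.9375+4×2.375] = 1×10.4375 in, A_gv = 2.6094, A_nv = 1×(10.4375 − 4.5×0.75)×0.25 = 1.7656 in²; tension to near edge: (1.375 − 0.5×0.75)×0.25 = 0.25 in². R_n = min(0.6×65×1.7656, 0.6×50×2.6094) + 1.0×65×0.25 = min(68.858, 78.282) + 16.25 = 85.108 kips. φR_n = 0.75 × 85.108 = 63.8 kips.
Tension rupture (net): A_n = (4.5 − 1×0.75)×0.25 = 0.9375 in² (U = 1.0, A_e = A_n). φR_n = 0.75 × 65 × 0.9375 = 45.7 kips.
Governing: min(96.6, 81.8, 50.6, 63.8, 45.7) = 45.7 kips → net-section rupture.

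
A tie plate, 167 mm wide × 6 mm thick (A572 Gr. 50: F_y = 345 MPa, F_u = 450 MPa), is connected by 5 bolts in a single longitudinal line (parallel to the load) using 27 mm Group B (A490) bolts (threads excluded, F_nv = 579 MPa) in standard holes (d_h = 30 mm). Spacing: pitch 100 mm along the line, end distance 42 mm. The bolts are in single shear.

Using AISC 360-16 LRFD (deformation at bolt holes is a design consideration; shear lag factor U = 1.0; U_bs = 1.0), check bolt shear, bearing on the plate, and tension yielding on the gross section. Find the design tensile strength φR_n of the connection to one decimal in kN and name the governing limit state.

Bolt shear: A_b = π(27)²/4 = 572.56 mm². φR_n = 0.75 × 579 × 572.56 × 5 × 1 = 1243.2 kN.
Bearing (6 mm plate, F_u = 450 MPa): end bolts L_c = 42 − 30/2 = 27, R_n = min(1.2×27×6×450, 2.4×27×6×450) = 87.48 kN/bolt; interior L_c = 100 − 30 = 70, R_n = 174.96 kN/bolt. φR_n = 0.75 × (1×87.48 + 4×174.96) = 590.5 kN.
Tension yield (gross): A_g = 167×6 = 1002 mm². φR_n = 0.90 × 345 × 1002 = 311.1 kN.
Governing: min(1243.2, 590.5, 311.1) = 311.1 kN → gross-section yield.

311.1 kN (gross-section yield governs)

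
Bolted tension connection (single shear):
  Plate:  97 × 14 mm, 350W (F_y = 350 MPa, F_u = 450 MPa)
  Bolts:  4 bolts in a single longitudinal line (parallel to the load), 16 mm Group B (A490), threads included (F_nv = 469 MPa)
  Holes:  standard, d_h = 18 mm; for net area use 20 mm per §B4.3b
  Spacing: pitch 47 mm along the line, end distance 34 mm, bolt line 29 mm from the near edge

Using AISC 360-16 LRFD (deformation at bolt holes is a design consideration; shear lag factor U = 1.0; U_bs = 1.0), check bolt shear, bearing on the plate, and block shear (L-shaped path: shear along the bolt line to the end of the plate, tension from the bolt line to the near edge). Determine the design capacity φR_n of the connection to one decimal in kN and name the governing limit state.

Bolt shear: A_b = π(16)²/4 = 201.06 mm². φR_n = 0.75 × 469 × 201.06 × 4 × 1 = 282.9 kN.
Bearing (14 mm plate, F_u = 450 MPa): end bolts L_c = 34 − 18/2 = 25, R_n = min(1.2×25×14×450, 2.4×16×14×450) = 189 kN/bolt; interior L_c = 47 − 18 = 29, R_n = 219.24 kN/bolt. φR_n = 0.75 × (1×189 + 3×219.24) = 635.0 kN.
Block shear: shear path 1×[34+3×47] = 1×175 mm, A_gv = 2450, A_nv = 1×(175 − 3.5×20)×14 = 1470 mm²; tension to near edge: (29 − 0.5×20)×14 = 266 mm². R_n = min(0.6×450×1470, 0.6×350×2450) + 1.0×450×266 = min(396.9, 514.5) + 119.7 = 516.6 kN. φR_n = 0.75 × 516.6 = 387.5 kN.
Governing: min(282.9, 635.0, 387.5) = 282.9 kN → bolt shear.

282.9 kN (bolt shear governs)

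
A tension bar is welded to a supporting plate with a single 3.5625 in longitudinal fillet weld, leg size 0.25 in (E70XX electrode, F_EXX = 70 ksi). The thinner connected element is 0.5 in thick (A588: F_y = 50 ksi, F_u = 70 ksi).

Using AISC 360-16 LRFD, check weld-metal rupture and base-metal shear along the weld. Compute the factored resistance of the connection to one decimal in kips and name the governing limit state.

19.8 kips (weld metal governs)

Weld metal: throat = 0.707×0.25 = 0.17675 in, L = 3.5625 in. φR_n = 0.75 × 0.6 × 70 × 0.17675 × 3.5625 = 19.8 kips.
Base metal shear (0.5 in plate): yield φR_n = 1.0×0.6×50×0.5×3.5625 = 53.4 kips; rupture φR_n = 0.75×0.6×70×0.5×3.5625 = 56.1 kips; take 53.4 kips (yield).
Governing: min(19.8, 53.4) = 19.8 kips → weld metal.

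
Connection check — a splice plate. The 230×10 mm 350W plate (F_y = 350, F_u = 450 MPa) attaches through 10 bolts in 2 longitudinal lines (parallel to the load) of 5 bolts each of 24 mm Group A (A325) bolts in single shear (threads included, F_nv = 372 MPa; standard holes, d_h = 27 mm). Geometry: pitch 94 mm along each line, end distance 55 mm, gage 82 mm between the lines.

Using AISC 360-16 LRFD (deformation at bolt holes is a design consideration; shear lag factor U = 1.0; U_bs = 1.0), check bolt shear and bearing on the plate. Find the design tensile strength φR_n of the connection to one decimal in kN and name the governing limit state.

Bolt shear: A_b = π(24)²/4 = 452.39 mm². φR_n = 0.75 × 372 × 452.39 × 10 × 1 = 1262.2 kN.
Bearing (10 mm plate, F_u = 450 MPa): end bolts L_c = 55 − 27/2 = 41.5, R_n = min(1.2×41.5×10×450, 2.4×24×10×450) = 224.1 kN/bolt; interior L_c = 94 − 27 = 67, R_n = 259.2 kN/bolt. φR_n = 0.75 × (2×224.1 + 8×259.2) = 1891.4 kN.
Governing: min(1262.2, 1891.4) = 1262.2 kN → bolt shear.

1262.2 kN (bolt shear governs)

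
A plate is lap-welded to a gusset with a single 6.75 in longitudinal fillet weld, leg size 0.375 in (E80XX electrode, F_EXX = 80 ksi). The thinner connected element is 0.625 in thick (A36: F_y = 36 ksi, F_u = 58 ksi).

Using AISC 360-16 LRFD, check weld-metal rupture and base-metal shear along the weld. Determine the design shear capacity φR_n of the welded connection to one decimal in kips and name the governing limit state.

Weld metal: throat = 0.707×0.375 = 0.26513 in, L = 6.75 in. φR_n = 0.75 × 0.6 × 80 × 0.26513 × 6.75 = 64.4 kips.
Base metal shear (0.625 in plate): yield φR_n = 1.0×0.6×36×0.625×6.75 = 91.1 kips; rupture φR_n = 0.75×0.6×58×0.625×6.75 = 110.1 kips; take 91.1 kips (yield).
Governing: min(64.4, 91.1) = 64.4 kips → weld metal.

64.4 kips (weld metal governs)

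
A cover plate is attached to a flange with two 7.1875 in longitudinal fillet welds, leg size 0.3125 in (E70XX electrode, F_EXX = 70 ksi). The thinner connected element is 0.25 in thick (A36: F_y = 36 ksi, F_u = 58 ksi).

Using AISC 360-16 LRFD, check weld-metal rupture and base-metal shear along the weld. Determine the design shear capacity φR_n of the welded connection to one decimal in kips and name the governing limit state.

Weld metal: throat = 0.707×0.3125 = 0.22094 in, L = 2×7.1875 = 14.375 in. φR_n = 0.75 × 0.6 × 70 × 0.22094 × 14.375 = 100.0 kips.
Base metal shear (0.25 in plate): yield φR_n = 1.0×0.6×36×0.25×14.375 = 77.6 kips; rupture φR_n = 0.75×0.6×58×0.25×14.375 = 93.8 kips; take 77.6 kips (yield).
Governing: min(100.0, 77.6) = 77.6 kips → base-metal shear.

77.6 kips (base-metal shear governs)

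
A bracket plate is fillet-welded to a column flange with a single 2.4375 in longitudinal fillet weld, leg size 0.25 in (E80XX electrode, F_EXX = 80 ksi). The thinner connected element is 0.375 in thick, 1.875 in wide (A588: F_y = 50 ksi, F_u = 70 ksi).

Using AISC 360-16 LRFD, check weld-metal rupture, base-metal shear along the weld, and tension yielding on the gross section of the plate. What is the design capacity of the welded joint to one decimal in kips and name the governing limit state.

Weld metal: throat = 0.707×0.25 = 0.17675 in, L = 2.4375 in. φR_n = 0.75 × 0.6 × 80 × 0.17675 × 2.4375 = 15.5 kips.
Base metal shear (0.375 in plate): yield φR_n = 1.0×0.6×50×0.375×2.4375 = 27.4 kips; rupture φR_n = 0.75×0.6×70×0.375×2.4375 = 28.8 kips; take 27.4 kips (yield).
Tension yield (gross): A_g = 1.875×0.375 = 0.70313 in². φR_n = 0.90 × 50 × 0.70313 = 31.6 kips.
Governing: min(15.5, 27.4, 31.6) = 15.5 kips → weld metal.

15.5 kips (weld metal governs)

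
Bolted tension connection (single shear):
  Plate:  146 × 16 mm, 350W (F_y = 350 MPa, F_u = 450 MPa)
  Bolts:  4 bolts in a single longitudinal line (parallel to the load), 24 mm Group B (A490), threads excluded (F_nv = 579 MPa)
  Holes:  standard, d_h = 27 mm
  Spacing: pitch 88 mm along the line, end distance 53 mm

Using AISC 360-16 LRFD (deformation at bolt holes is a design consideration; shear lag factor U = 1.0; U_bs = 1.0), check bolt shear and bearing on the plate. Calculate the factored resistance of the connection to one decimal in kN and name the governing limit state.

785.8 kN (bolt shear governs)

Bolt shear: A_b = π(24)²/4 = 452.39 mm². φR_n = 0.75 × 579 × 452.39 × 4 × 1 = 785.8 kN.
Bearing (16 mm plate, F_u = 450 MPa): end bolts L_c = 53 − 27/2 = 39.5, R_n = min(1.2×39.5×16×450, 2.4×24×16×450) = 341.28 kN/bolt; interior L_c = 88 − 27 = 61, R_n = 414.72 kN/bolt. φR_n = 0.75 × (1×341.28 + 3×414.72) = 1189.1 kN.
Governing: min(785.8, 1189.1) = 785.8 kN → bolt shear.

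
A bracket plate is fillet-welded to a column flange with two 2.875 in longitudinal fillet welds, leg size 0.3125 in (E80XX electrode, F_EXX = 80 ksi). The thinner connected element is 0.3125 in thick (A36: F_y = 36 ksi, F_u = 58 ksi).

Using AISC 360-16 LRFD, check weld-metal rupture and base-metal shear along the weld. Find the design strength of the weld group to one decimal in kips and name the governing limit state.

38.8 kips (base-metal shear governs)

Weld metal: throat = 0.707×0.3125 = 0.22094 in, L = 2×2.875 = 5.75 in. φR_n = 0.75 × 0.6 × 80 × 0.22094 × 5.75 = 45.7 kips.
Base metal shear (0.3125 in plate): yield φR_n = 1.0×0.6×36×0.3125×5.75 = 38.8 kips; rupture φR_n = 0.75×0.6×58×0.3125×5.75 = 46.9 kips; take 38.8 kips (yield).
Governing: min(45.7, 38.8) = 38.8 kips → base-metal shear.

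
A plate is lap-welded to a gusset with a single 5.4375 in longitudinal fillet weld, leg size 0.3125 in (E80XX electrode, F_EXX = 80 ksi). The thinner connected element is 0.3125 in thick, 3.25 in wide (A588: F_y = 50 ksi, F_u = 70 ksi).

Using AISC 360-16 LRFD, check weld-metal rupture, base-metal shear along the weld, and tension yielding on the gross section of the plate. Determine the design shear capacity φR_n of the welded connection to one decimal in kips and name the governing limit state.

43.2 kips (weld metal governs)

Weld metal: throat = 0.707×0.3125 = 0.22094 in, L = 5.4375 in. φR_n = 0.75 × 0.6 × 80 × 0.22094 × 5.4375 = 43.2 kips.
Base metal shear (0.3125 in plate): yield φR_n = 1.0×0.6×50×0.3125×5.4375 = 51.0 kips; rupture φR_n = 0.75×0.6×70×0.3125×5.4375 = 53.5 kips; take 51.0 kips (yield).
Tension yield (gross): A_g = 3.25×0.3125 = 1.0156 in². φR_n = 0.90 × 50 × 1.0156 = 45.7 kips.
Governing: min(43.2, 51.0, 45.7) = 43.2 kips → weld metal.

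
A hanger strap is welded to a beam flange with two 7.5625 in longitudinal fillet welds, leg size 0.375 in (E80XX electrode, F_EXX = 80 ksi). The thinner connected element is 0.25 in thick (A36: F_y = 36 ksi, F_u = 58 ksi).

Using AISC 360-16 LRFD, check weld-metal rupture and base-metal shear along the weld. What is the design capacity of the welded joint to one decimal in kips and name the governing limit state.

Weld metal: throat = 0.707×0.375 = 0.26513 in, L = 2×7.5625 = 15.125 in. φR_n = 0.75 × 0.6 × 80 × 0.26513 × 15.125 = 144.4 kips.
Base metal shear (0.25 in plate): yield φR_n = 1.0×0.6×36×0.25×15.125 = 81.7 kips; rupture φR_n = 0.75×0.6×58×0.25×15.125 = 98.7 kips; take 81.7 kips (yield).
Governing: min(144.4, 81.7) = 81.7 kips → base-metal shear.

81.7 kips (base-metal shear governs)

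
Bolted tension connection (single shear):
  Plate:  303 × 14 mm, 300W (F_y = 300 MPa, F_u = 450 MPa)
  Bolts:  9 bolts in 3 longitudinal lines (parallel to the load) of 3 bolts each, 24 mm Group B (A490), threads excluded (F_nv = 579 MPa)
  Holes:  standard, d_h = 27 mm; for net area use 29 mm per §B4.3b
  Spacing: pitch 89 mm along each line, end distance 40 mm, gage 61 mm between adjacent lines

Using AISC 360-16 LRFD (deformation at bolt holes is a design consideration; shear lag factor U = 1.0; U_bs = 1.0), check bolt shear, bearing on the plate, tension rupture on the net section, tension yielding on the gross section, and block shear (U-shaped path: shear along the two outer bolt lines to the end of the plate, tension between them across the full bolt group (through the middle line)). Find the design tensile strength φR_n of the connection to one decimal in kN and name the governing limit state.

1020.6 kN (net-section rupture governs)

Bolt shear: A_b = π(24)²/4 = 452.39 mm². φR_n = 0.75 × 579 × 452.39 × 9 × 1 = 1768.1 kN.
Bearing (14 mm plate, F_u = 450 MPa): end bolts L_c = 40 − 27/2 = 26.5, R_n = min(1.2×26.5×14×450, 2.4×24×14×450) = 200.34 kN/bolt; interior L_c = 89 − 27 = 62, R_n = 362.88 kN/bolt. φR_n = 0.75 × (3×200.34 + 6×362.88) = 2083.7 kN.
Tension rupture (net): A_n = (303 − 3×29)×14 = 3024 mm² (U = 1.0, A_e = A_n). φR_n = 0.75 × 450 × 3024 = 1020.6 kN.
Tension yield (gross): A_g = 303×14 = 4242 mm². φR_n = 0.90 × 300 × 4242 = 1145.3 kN.
Block shear: shear path 2×[40+2×89] = 2×218 mm, A_gv = 6104, A_nv = 2×(218 − 2.5×29)×14 = 4074 mm²; tension across gage: (122 − 2×29)×14 = 896 mm². R_n = min(0.6×450×4074, 0.6×300×6104) + 1.0×450×896 = min(1100, 1098.7) + 403.2 = 1501.9 kN. φR_n = 0.75 × 1501.9 = 1126.4 kN.
Governing: min(1768.1, 2083.7, 1020.6, 1145.3, 1126.4) = 1020.6 kN → net-section rupture.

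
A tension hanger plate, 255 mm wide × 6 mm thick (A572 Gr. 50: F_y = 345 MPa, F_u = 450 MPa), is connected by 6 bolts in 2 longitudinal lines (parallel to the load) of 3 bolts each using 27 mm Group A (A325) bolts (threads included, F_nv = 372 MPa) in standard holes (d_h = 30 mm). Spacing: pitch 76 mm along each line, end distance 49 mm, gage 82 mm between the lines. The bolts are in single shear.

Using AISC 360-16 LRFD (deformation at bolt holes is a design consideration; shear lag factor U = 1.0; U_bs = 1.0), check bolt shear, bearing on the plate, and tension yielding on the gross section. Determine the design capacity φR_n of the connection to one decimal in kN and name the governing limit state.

475.1 kN (gross-section yield governs)

Bolt shear: A_b = π(27)²/4 = 572.56 mm². φR_n = 0.75 × 372 × 572.56 × 6 × 1 = 958.5 kN.
Bearing (6 mm plate, F_u = 450 MPa): end bolts L_c = 49 − 30/2 = 34, R_n = min(1.2×34×6×450, 2.4×27×6×450) = 110.16 kN/bolt; interior L_c = 76 − 30 = 46, R_n = 149.04 kN/bolt. φR_n = 0.75 × (2×110.16 + 4×149.04) = 612.4 kN.
Tension yield (gross): A_g = 255×6 = 1530 mm². φR_n = 0.90 × 345 × 1530 = 475.1 kN.
Governing: min(958.5, 612.4, 475.1) = 475.1 kN → gross-section yield.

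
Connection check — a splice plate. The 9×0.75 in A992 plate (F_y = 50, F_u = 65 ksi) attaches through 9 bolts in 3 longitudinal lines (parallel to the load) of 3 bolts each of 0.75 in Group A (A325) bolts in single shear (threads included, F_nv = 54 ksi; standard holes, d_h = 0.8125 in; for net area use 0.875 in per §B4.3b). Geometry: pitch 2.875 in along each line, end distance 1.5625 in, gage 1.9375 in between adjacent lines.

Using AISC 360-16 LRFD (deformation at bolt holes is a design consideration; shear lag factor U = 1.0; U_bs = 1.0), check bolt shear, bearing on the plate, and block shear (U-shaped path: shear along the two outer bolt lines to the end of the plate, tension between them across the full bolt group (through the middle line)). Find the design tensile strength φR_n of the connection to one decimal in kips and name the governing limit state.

161.0 kips (bolt shear governs)

Bolt shear: A_b = π(0.75)²/4 = 0.44179 in². φR_n = 0.75 × 54 × 0.44179 × 9 × 1 = 161.0 kips.
Bearing (0.75 in plate, F_u = 65 ksi): end bolts L_c = 1.5625 − 0.8125/2 = 1.15625, R_n = min(1.2×1.15625×0.75×65, 2.4×0.75×0.75×65) = 67.641 kips/bolt; interior L_c = 2.875 − 0.8125 = 2.0625, R_n = 87.75 kips/bolt. φR_n = 0.75 × (3×67.641 + 6×87.75) = 547.1 kips.
Block shear: shear path 2×[1.5625+2×2.875] = 2×7.3125 in, A_gv = 10.969, A_nv = 2×(7.3125 − 2.5×0.875)×0.75 = 7.6875 in²; tension across gage: (3.875 − 2×0.875)×0.75 = 1.5938 in². R_n = min(0.6×65×7.6875, 0.6×50×10.969) + 1.0×65×1.5938 = min(299.81, 329.07) + 103.6 = 403.41 kips. φR_n = 0.75 × 403.41 = 302.6 kips.
Governing: min(161.0, 547.1, 302.6) = 161.0 kips → bolt shear.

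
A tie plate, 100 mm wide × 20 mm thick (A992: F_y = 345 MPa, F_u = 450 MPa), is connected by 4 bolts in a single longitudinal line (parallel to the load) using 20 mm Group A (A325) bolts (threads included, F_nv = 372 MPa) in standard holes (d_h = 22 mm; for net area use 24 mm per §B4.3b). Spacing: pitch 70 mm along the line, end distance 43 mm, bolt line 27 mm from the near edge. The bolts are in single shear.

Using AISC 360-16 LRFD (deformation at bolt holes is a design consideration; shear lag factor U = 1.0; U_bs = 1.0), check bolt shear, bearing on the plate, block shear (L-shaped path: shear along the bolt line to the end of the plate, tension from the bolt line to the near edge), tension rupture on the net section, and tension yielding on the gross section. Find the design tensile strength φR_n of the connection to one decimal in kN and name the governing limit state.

Bolt shear: A_b = π(20)²/4 = 314.16 mm². φR_n = 0.75 × 372 × 314.16 × 4 × 1 = 350.6 kN.
Bearing (20 mm plate, F_u = 450 MPa): end bolts L_c = 43 − 22/2 = 32, R_n = min(1.2×32×20×450, 2.4×20×20×450) = 345.6 kN/bolt; interior L_c = 70 − 22 = 48, R_n = 432 kN/bolt. φR_n = 0.75 × (1×345.6 + 3×432) = 1231.2 kN.
Block shear: shear path 1×[43+3×70] = 1×253 mm, A_gv = 5060, A_nv = 1×(253 − 3.5×24)×20 = 3380 mm²; tension to near edge: (27 − 0.5×24)×20 = 300 mm². R_n = min(0.6×450×3380, 0.6×345×5060) + 1.0×450×300 = min(912.6, 1047.4) + 135 = 1047.6 kN. φR_n = 0.75 × 1047.6 = 785.7 kN.
Tension rupture (net): A_n = (100 − 1×24)×20 = 1520 mm² (U = 1.0, A_e = A_n). φR_n = 0.75 × 450 × 1520 = 513.0 kN.
Tension yield (gross): A_g = 100×20 = 2000 mm². φR_n = 0.90 × 345 × 2000 = 621.0 kN.
Governing: min(350.6, 1231.2, 785.7, 513.0, 621.0) = 350.6 kN → bolt shear.

350.6 kN (bolt shear governs)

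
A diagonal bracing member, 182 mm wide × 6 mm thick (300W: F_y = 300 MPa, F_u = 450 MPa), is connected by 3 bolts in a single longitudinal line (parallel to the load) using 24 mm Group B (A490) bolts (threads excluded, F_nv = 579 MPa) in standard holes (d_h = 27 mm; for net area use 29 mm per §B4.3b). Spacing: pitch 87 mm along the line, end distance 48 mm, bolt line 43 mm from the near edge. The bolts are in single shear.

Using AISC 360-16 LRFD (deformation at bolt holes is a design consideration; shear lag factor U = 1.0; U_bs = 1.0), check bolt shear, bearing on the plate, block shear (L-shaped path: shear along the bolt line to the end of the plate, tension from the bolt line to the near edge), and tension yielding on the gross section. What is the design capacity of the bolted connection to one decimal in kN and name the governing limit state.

Bolt shear: A_b = π(24)²/4 = 452.39 mm². φR_n = 0.75 × 579 × 452.39 × 3 × 1 = 589.4 kN.
Bearing (6 mm plate, F_u = 450 MPa): end bolts L_c = 48 − 27/2 = 34.5, R_n = min(1.2×34.5×6×450, 2.4×24×6×450) = 111.78 kN/bolt; interior L_c = 87 − 27 = 60, R_n = 155.52 kN/bolt. φR_n = 0.75 × (1×111.78 + 2×155.52) = 317.1 kN.
Block shear: shear path 1×[48+2×87] = 1×222 mm, A_gv = 1332, A_nv = 1×(222 − 2.5×29)×6 = 897 mm²; tension to near edge: (43 − 0.5×29)×6 = 171 mm². R_n = min(0.6×450×897, 0.6×300×1332) + 1.0×450×171 = min(242.19, 239.76) + 76.95 = 316.71 kN. φR_n = 0.75 × 316.71 = 237.5 kN.
Tension yield (gross): A_g = 182×6 = 1092 mm². φR_n = 0.90 × 300 × 1092 = 294.8 kN.
Governing: min(589.4, 317.1, 237.5, 294.8) = 237.5 kN → block shear.

237.5 kN (block shear governs)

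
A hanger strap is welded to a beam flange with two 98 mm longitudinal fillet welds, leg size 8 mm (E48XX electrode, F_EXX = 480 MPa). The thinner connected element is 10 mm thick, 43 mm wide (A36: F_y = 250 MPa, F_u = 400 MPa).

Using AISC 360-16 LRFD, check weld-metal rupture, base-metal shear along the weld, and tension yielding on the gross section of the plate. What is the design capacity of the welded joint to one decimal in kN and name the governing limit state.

96.8 kN (gross-section yield governs)

Weld metal: throat = 0.707×8 = 5.656 mm, L = 2×98 = 196 mm. φR_n = 0.75 × 0.6 × 480 × 5.656 × 196 = 239.5 kN.
Base metal shear (10 mm plate): yield φR_n = 1.0×0.6×250×10×196 = 294.0 kN; rupture φR_n = 0.75×0.6×400×10×196 = 352.8 kN; take 294.0 kN (yield).
Tension yield (gross): A_g = 43×10 = 430 mm². φR_n = 0.90 × 250 × 430 = 96.8 kN.
Governing: min(239.5, 294.0, 96.8) = 96.8 kN → gross-section yield.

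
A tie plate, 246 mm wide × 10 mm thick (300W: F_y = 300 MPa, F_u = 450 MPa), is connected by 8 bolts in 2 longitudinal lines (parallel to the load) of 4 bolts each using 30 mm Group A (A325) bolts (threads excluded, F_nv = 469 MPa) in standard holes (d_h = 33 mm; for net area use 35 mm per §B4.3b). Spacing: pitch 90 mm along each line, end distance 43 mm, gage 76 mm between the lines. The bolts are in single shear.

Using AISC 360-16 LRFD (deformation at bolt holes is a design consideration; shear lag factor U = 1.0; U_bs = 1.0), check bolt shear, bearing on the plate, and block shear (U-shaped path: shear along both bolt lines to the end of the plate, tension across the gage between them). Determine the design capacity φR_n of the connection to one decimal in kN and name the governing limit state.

Bolt shear: A_b = π(30)²/4 = 706.86 mm². φR_n = 0.75 × 469 × 706.86 × 8 × 1 = 1989.1 kN.
Bearing (10 mm plate, F_u = 450 MPa): end bolts L_c = 43 − 33/2 = 26.5, R_n = min(1.2×26.5×10×450, 2.4×30×10×450) = 143.1 kN/bolt; interior L_c = 90 − 33 = 57, R_n = 307.8 kN/bolt. φR_n = 0.75 × (2×143.1 + 6×307.8) = 1599.8 kN.
Block shear: shear path 2×[43+3×90] = 2×313 mm, A_gv = 6260, A_nv = 2×(313 − 3.5×35)×10 = 3810 mm²; tension across gage: (76 − 1×35)×10 = 410 mm². R_n = min(0.6×450×3810, 0.6×300×6260) + 1.0×450×410 = min(1028.7, 1126.8) + 184.5 = 1213.2 kN. φR_n = 0.75 × 1213.2 = 909.9 kN.
Governing: min(1989.1, 1599.8, 909.9) = 909.9 kN → block shear.

909.9 kN (block shear governs)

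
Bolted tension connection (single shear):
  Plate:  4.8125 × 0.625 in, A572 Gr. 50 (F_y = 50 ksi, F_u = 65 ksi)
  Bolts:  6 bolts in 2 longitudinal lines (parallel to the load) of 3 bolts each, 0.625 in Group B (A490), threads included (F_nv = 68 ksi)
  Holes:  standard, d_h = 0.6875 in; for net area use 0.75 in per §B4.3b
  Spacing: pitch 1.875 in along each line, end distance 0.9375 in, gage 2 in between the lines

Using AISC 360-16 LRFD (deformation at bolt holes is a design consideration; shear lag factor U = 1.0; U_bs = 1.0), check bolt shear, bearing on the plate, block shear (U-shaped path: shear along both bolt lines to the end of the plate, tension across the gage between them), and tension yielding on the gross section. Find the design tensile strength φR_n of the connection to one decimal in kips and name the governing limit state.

Bolt shear: A_b = π(0.625)²/4 = 0.3068 in². φR_n = 0.75 × 68 × 0.3068 × 6 × 1 = 93.9 kips.
Bearing (0.625 in plate, F_u = 65 ksi): end bolts L_c = 0.9375 − 0.6875/2 = 0.59375, R_n = min(1.2×0.59375×0.625×65, 2.4×0.625×0.625×65) = 28.945 kips/bolt; interior L_c = 1.875 − 0.6875 = 1.1875, R_n = 57.891 kips/bolt. φR_n = 0.75 × (2×28.945 + 4×57.891) = 217.1 kips.
Block shear: shear path 2×[0.9375+2×1.875] = 2×4.6875 in, A_gv = 5.8594, A_nv = 2×(4.6875 − 2.5×0.75)×0.625 = 3.5156 in²; tension across gage: (2 − 1×0.75)×0.625 = 0.78125 in². R_n = min(0.6×65×3.5156, 0.6×50×5.8594) + 1.0×65×0.78125 = min(137.11, 175.78) + 50.781 = 187.89 kips. φR_n = 0.75 × 187.89 = 140.9 kips.
Tension yield (gross): A_g = 4.8125×0.625 = 3.0078 in². φR_n = 0.90 × 50 × 3.0078 = 135.4 kips.
Governing: min(93.9, 217.1, 140.9, 135.4) = 93.9 kips → bolt shear.

93.9 kips (bolt shear governs)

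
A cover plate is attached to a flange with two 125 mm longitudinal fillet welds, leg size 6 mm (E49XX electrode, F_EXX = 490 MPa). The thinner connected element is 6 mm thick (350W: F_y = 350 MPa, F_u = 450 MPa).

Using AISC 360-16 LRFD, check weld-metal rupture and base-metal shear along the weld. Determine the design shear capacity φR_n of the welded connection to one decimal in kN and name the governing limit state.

Weld metal: throat = 0.707×6 = 4.242 mm, L = 2×125 = 250 mm. φR_n = 0.75 × 0.6 × 490 × 4.242 × 250 = 233.8 kN.
Base metal shear (6 mm plate): yield φR_n = 1.0×0.6×350×6×250 = 315.0 kN; rupture φR_n = 0.75×0.6×450×6×250 = 303.8 kN; take 303.8 kN (rupture).
Governing: min(233.8, 303.8) = 233.8 kN → weld metal.

233.8 kN (weld metal governs)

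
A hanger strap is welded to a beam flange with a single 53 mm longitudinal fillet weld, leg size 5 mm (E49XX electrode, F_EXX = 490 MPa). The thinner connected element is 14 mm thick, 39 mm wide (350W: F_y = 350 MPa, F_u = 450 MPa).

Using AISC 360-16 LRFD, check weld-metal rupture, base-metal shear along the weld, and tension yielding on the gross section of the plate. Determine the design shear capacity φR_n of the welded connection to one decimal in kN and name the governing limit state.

Weld metal: throat = 0.707×5 = 3.535 mm, L = 53 mm. φR_n = 0.75 × 0.6 × 490 × 3.535 × 53 = 41.3 kN.
Base metal shear (14 mm plate): yield φR_n = 1.0×0.6×350×14×53 = 155.8 kN; rupture φR_n = 0.75×0.6×450×14×53 = 150.3 kN; take 150.3 kN (rupture).
Tension yield (gross): A_g = 39×14 = 546 mm². φR_n = 0.90 × 350 × 546 = 172.0 kN.
Governing: min(41.3, 150.3, 172.0) = 41.3 kN → weld metal.

41.3 kN (weld metal governs)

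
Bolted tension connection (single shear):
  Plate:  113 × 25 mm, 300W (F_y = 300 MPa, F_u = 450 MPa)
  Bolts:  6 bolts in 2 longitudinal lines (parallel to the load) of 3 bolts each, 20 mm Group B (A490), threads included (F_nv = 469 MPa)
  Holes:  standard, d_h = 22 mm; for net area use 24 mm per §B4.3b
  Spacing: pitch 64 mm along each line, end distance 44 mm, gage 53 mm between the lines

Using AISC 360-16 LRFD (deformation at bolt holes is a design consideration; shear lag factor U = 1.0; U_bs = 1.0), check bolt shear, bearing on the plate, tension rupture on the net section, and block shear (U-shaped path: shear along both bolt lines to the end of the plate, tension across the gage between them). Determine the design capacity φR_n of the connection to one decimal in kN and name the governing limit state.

Bolt shear: A_b = π(20)²/4 = 314.16 mm². φR_n = 0.75 × 469 × 314.16 × 6 × 1 = 663.0 kN.
Bearing (25 mm plate, F_u = 450 MPa): end bolts L_c = 44 − 22/2 = 33, R_n = min(1.2×33×25×450, 2.4×20×25×450) = 445.5 kN/bolt; interior L_c = 64 − 22 = 42, R_n = 540 kN/bolt. φR_n = 0.75 × (2×445.5 + 4×540) = 2288.3 kN.
Tension rupture (net): A_n = (113 − 2×24)×25 = 1625 mm² (U = 1.0, A_e = A_n). φR_n = 0.75 × 450 × 1625 = 548.4 kN.
Block shear: shear path 2×[44+2×64] = 2×172 mm, A_gv = 8600, A_nv = 2×(172 − 2.5×24)×25 = 5600 mm²; tension across gage: (53 − 1×24)×25 = 725 mm². R_n = min(0.6×450×5600, 0.6×300×8600) + 1.0×450×725 = min(1512, 1548) + 326.25 = 1838.3 kN. φR_n = 0.75 × 1838.3 = 1378.7 kN.
Governing: min(663.0, 2288.3, 548.4, 1378.7) = 548.4 kN → net-section rupture.

548.4 kN (net-section rupture governs)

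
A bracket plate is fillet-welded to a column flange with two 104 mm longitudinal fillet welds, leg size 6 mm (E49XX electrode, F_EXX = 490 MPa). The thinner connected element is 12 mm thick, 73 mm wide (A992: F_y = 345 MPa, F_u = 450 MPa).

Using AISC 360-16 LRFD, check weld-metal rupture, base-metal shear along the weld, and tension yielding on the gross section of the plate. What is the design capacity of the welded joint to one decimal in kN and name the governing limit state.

Weld metal: throat = 0.707×6 = 4.242 mm, L = 2×104 = 208 mm. φR_n = 0.75 × 0.6 × 490 × 4.242 × 208 = 194.6 kN.
Base metal shear (12 mm plate): yield φR_n = 1.0×0.6×345×12×208 = 516.7 kN; rupture φR_n = 0.75×0.6×450×12×208 = 505.4 kN; take 505.4 kN (rupture).
Tension yield (gross): A_g = 73×12 = 876 mm². φR_n = 0.90 × 345 × 876 = 272.0 kN.
Governing: min(194.6, 505.4, 272.0) = 194.6 kN → weld metal.

194.6 kN (weld metal governs)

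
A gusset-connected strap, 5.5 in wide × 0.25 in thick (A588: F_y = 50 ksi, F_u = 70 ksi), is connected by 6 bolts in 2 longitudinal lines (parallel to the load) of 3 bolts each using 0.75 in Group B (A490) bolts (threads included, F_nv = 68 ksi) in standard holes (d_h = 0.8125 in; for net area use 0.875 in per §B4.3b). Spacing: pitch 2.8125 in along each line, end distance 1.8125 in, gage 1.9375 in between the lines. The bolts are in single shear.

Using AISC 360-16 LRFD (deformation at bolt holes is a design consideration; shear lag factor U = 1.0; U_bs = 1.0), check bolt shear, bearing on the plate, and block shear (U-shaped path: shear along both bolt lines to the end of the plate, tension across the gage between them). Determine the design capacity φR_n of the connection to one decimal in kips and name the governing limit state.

96.6 kips (block shear governs)

Bolt shear: A_b = π(0.75)²/4 = 0.44179 in². φR_n = 0.75 × 68 × 0.44179 × 6 × 1 = 135.2 kips.
Bearing (0.25 in plate, F_u = 70 ksi): end bolts L_c = 1.8125 − 0.8125/2 = 1.40625, R_n = min(1.2×1.40625×0.25×70, 2.4×0.75×0.25×70) = 29.531 kips/bolt; interior L_c = 2.8125 − 0.8125 = 2, R_n = 31.5 kips/bolt. φR_n = 0.75 × (2×29.531 + 4×31.5) = 138.8 kips.
Block shear: shear path 2×[1.8125+2×2.8125] = 2×7.4375 in, A_gv = 3.7188, A_nv = 2×(7.4375 − 2.5×0.875)×0.25 = 2.625 in²; tension across gage: (1.9375 − 1×0.875)×0.25 = 0.26563 in². R_n = min(0.6×70×2.625, 0.6×50×3.7188) + 1.0×70×0.26563 = min(110.25, 111.56) + 18.594 = 128.84 kips. φR_n = 0.75 × 128.84 = 96.6 kips.
Governing: min(135.2, 138.8, 96.6) = 96.6 kips → block shear.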